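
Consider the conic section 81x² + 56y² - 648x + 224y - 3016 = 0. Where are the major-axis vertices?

(4, -11) and (4, 7)

Collect terms: 81(x² - 8x) + 56(y² + 4y) = 3016
Completing the square gives 81(x - 4)² + 56(y + 2)² = 3016 + 1296 + 224 = 4536.
Divide by 4536: (x - 4)²/56 + (y + 2)²/81 = 1
Ellipse, center (4, -2), major axis vertical; a² = 81, b² = 56.
a = 9. Vertices at (h, k ± a).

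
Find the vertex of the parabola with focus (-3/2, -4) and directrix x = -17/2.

The vertex is the midpoint between the focus and the directrix along the axis of symmetry.
Axis is horizontal (directrix is vertical). Vertex x-coordinate = (-3/2 + (-17/2))/2 = -5; y-coordinate = -4.

(-5, -4)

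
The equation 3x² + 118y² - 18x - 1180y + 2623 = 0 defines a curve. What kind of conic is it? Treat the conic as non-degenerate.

ellipse

No xy term. Coefficients of x² and y² are A = 3, C = 118.
A and C have the same sign but A ≠ C ⇒ ellipse.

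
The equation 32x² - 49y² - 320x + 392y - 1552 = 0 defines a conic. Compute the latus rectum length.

Group: 32(x² - 10x) -49(y² - 8y) = 1552
Complete the square in x and y: 32(x - 5)² -49(y - 4)² = 1552 + 800 - 784 = 1568
Dividing both sides by 1568: (x - 5)²/49 - (y - 4)²/32 = 1
Hyperbola, center (5, 4), transverse axis horizontal; a² = 49, b² = 32.
Latus rectum length = 2b²/a = 2·32/7 = 64/7.

64/7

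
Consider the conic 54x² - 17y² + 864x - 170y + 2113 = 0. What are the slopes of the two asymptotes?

3√102/17 and -3√102/17

Rearranging, 54(x² + 16x) -17(y² + 10y) = -2113.
54(x + 8)² -17(y + 5)² = -2113 + 3456 - 425 = 918
Dividing both sides by 918: (x + 8)²/17 - (y + 5)²/54 = 1
Hyperbola, center (-8, -5), transverse axis horizontal; a² = 17, b² = 54.
For a horizontal hyperbola the asymptotes have slope ±b/a.
Here that is ±3√6/√17 = ±3√102/17.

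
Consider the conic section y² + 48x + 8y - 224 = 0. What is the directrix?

x = 17

Only y is squared. Complete the square in y: (y + 4)² = -48(x - 5).
Vertex (5, -4); 4p = -48 so p = -12. Opens left.
Directrix is the vertical line x = h − p = 5 − (-12) = 17.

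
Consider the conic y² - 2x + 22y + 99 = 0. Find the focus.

Only y is squared. Complete the square in y: (y + 11)² = 2(x + 11).
Vertex (-11, -11); 4p = 2 so p = 1/2. Opens right.
Focus is p units from the vertex along the axis: (h + p, k).

(-21/2, -11)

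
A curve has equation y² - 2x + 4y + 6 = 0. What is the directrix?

x = 1/2

Only y is squared. Complete the square in y: (y + 2)² = 2(x - 1).
Vertex (1, -2); 4p = 2 so p = 1/2. Opens right.
Directrix is the vertical line x = h − p = 1 − (1/2) = 1/2.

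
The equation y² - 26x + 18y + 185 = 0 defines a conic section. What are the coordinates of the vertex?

(4, -9)

Only y is squared. Complete the square in y: (y + 9)² = 26(x - 4).
Vertex (4, -9); 4p = 26 so p = 13/2. Opens right.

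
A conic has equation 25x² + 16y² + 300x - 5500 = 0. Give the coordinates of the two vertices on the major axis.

25(x² + 12x) + 16y² = 5500
Complete the square in x and y: 25(x + 6)² + 16y² = 5500 + 900 + 0 = 6400
Divide through by 6400 to get (x + 6)²/256 + y²/400 = 1.
Ellipse, center (-6, 0), major axis vertical; a² = 400, b² = 256.
a = 20. Vertices at (h, k ± a).

(-6, -20) and (-6, 20)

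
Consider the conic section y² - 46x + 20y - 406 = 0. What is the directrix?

Only y is squared. Complete the square in y: (y + 10)² = 46(x + 11).
Vertex (-11, -10); 4p = 46 so p = 23/2. Opens right.
Directrix is the vertical line x = h − p = -11 − (23/2) = -45/2.

x = -45/2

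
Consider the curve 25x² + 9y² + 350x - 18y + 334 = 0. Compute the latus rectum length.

36/5

Group the x- and y-terms: 25(x² + 14x) + 9(y² - 2y) = -334
Completing the square gives 25(x + 7)² + 9(y - 1)² = -334 + 1225 + 9 = 900.
Dividing both sides by 900: (x + 7)²/36 + (y - 1)²/100 = 1
Ellipse, center (-7, 1), major axis vertical; a² = 100, b² = 36.
Latus rectum length = 2b²/a = 2·36/10 = 36/5.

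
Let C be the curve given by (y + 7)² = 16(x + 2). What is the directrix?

Vertex (-2, -7); 4p = 16 so p = 4. Opens right.
Directrix is the vertical line x = h − p = -2 − (4) = -6.

x = -6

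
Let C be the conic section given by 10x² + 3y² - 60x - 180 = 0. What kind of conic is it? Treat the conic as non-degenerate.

ellipse

No xy term. Coefficients of x² and y² are A = 10, C = 3.
A and C have the same sign but A ≠ C ⇒ ellipse.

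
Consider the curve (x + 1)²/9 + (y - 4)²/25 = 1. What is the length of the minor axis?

Center (-1, 4). The larger denominator 25 sits under the y-term, so the major axis is vertical; a² = 25, b² = 9.
b² = 9 so b = 3; the minor axis has length 2b = 6.

6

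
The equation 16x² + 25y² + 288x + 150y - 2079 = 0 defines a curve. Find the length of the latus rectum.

16(x² + 18x) + 25(y² + 6y) = 2079
Complete the square in x and y: 16(x + 9)² + 25(y + 3)² = 2079 + 1296 + 225 = 3600
Divide by 3600: (x + 9)²/225 + (y + 3)²/144 = 1
Ellipse, center (-9, -3), major axis horizontal; a² = 225, b² = 144.
Latus rectum length = 2b²/a = 2·144/15 = 96/5.

96/5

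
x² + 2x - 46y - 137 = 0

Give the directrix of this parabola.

y = -29/2

Only x is squared. Complete the square in x: (x + 1)² = 46(y + 3).
Vertex (-1, -3); 4p = 46 so p = 23/2. Opens up.
Directrix is the horizontal line y = k − p = -3 − (23/2) = -29/2.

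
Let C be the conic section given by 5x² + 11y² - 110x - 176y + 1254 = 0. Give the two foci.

Group: 5(x² - 22x) + 11(y² - 16y) = -1254
Completing the square gives 5(x - 11)² + 11(y - 8)² = -1254 + 605 + 704 = 55.
Divide through by 55 to get (x - 11)²/11 + (y - 8)²/5 = 1.
Ellipse, center (11, 8), major axis horizontal; a² = 11, b² = 5.
c² = a² - b² = 11 - 5 = 6, so c = √6.
Foci lie on the horizontal axis through the center: (h ± c, k).

(11 - √6, 8) and (11 + √6, 8)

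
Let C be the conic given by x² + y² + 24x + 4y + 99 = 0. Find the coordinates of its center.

(x² + 24x) + (y² + 4y) = -99
Completing the square gives (x + 12)² + (y + 2)² = -99 + 144 + 4 = 49.
So (x + 12)² + (y + 2)² = 49.
Circle centered at (-12, -2) with r² = 49.

(-12, -2)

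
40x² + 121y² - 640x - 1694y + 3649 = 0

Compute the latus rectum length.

80/11

Group the x- and y-terms: 40(x² - 16x) + 121(y² - 14y) = -3649
40(x - 8)² + 121(y - 7)² = -3649 + 2560 + 5929 = 4840
Divide through by 4840 to get (x - 8)²/121 + (y - 7)²/40 = 1.
Ellipse, center (8, 7), major axis horizontal; a² = 121, b² = 40.
Latus rectum length = 2b²/a = 2·40/11 = 80/11.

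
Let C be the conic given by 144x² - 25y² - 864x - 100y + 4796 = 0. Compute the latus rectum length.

25/6

144(x² - 6x) -25(y² + 4y) = -4796
Complete the square in x and y: 144(x - 3)² -25(y + 2)² = -4796 + 1296 - 100 = -3600
Dividing both sides by -3600: (y + 2)²/144 - (x - 3)²/25 = 1
Hyperbola, center (3, -2), transverse axis vertical; a² = 144, b² = 25.
Latus rectum length = 2b²/a = 2·25/12 = 25/6.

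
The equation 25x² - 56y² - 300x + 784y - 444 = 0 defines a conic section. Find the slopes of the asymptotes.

25(x² - 12x) -56(y² - 14y) = 444
Completing the square gives 25(x - 6)² -56(y - 7)² = 444 + 900 - 2744 = -1400.
Dividing both sides by -1400: (y - 7)²/25 - (x - 6)²/56 = 1
Hyperbola, center (6, 7), transverse axis vertical; a² = 25, b² = 56.
For a vertical hyperbola the asymptotes have slope ±a/b.
Here that is ±5/2√14 = ±5√14/28.

5√14/28 and -5√14/28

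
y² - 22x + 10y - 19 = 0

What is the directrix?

Only y is squared. Complete the square in y: (y + 5)² = 22(x + 2).
Vertex (-2, -5); 4p = 22 so p = 11/2. Opens right.
Directrix is the vertical line x = h − p = -2 − (11/2) = -15/2.

x = -15/2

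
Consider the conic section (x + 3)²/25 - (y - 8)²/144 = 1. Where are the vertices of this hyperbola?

(-8, 8) and (2, 8)

Center (-3, 8). The positive term is the x-term, so the transverse axis is horizontal; a² = 25, b² = 144.
a = 5. Vertices at (h ± a, k).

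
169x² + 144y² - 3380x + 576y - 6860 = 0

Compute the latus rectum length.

288/13

169(x² - 20x) + 144(y² + 4y) = 6860
Complete the square in x and y: 169(x - 10)² + 144(y + 2)² = 6860 + 16900 + 576 = 24336
Divide through by 24336 to get (x - 10)²/144 + (y + 2)²/169 = 1.
Ellipse, center (10, -2), major axis vertical; a² = 169, b² = 144.
Latus rectum length = 2b²/a = 2·144/13 = 288/13.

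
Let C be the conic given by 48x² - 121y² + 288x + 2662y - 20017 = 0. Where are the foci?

Group: 48(x² + 6x) -121(y² - 22y) = 20017
Complete the square: 48(x + 3)² -121(y - 11)² = 20017 + 432 - 14641 = 5808
Divide through by 5808 to get (x + 3)²/121 - (y - 11)²/48 = 1.
Hyperbola, center (-3, 11), transverse axis horizontal; a² = 121, b² = 48.
c² = a² + b² = 121 + 48 = 169, so c = 13.
Foci lie on the horizontal axis through the center: (h ± c, k).

(-16, 11) and (10, 11)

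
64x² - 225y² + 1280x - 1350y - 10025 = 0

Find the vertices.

Group the x- and y-terms: 64(x² + 20x) -225(y² + 6y) = 10025
Completing the square gives 64(x + 10)² -225(y + 3)² = 10025 + 6400 - 2025 = 14400.
Divide through by 14400 to get (x + 10)²/225 - (y + 3)²/64 = 1.
Hyperbola, center (-10, -3), transverse axis horizontal; a² = 225, b² = 64.
a = 15. Vertices at (h ± a, k).

(-25, -3) and (5, -3)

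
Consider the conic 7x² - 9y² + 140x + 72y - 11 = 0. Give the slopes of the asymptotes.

√7/3 and -√7/3

Group: 7(x² + 20x) -9(y² - 8y) = 11
Complete the square: 7(x + 10)² -9(y - 4)² = 11 + 700 - 144 = 567
Dividing both sides by 567: (x + 10)²/81 - (y - 4)²/63 = 1
Hyperbola, center (-10, 4), transverse axis horizontal; a² = 81, b² = 63.
For a horizontal hyperbola the asymptotes have slope ±b/a.
Here that is ±3√7/9 = ±√7/3.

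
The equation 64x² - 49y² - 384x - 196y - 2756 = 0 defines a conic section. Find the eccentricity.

e = √113/7

Rearranging, 64(x² - 6x) -49(y² + 4y) = 2756.
Complete the square in x and y: 64(x - 3)² -49(y + 2)² = 2756 + 576 - 196 = 3136
Divide through by 3136 to get (x - 3)²/49 - (y + 2)²/64 = 1.
Hyperbola, center (3, -2), transverse axis horizontal; a² = 49, b² = 64.
c² = a² + b² = 113, so c = √113.
e = c/a = √113/7.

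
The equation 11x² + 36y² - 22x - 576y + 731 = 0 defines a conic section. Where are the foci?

11(x² - 2x) + 36(y² - 16y) = -731
11(x - 1)² + 36(y - 8)² = -731 + 11 + 2304 = 1584
Dividing both sides by 1584: (x - 1)²/144 + (y - 8)²/44 = 1
Ellipse, center (1, 8), major axis horizontal; a² = 144, b² = 44.
c² = a² - b² = 144 - 44 = 100, so c = 10.
Foci lie on the horizontal axis through the center: (h ± c, k).

(-9, 8) and (11, 8)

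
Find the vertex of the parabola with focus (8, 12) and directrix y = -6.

The vertex is the midpoint between the focus and the directrix along the axis of symmetry.
Axis is vertical (directrix is horizontal). Vertex y-coordinate = (12 + (-6))/2 = 3; x-coordinate = 8.

(8, 3)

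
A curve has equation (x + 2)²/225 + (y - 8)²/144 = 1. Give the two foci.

Center (-2, 8). The larger denominator 225 sits under the x-term, so the major axis is horizontal; a² = 225, b² = 144.
c² = a² - b² = 225 - 144 = 81, so c = 9.
Foci lie on the horizontal axis through the center: (h ± c, k).

(-11, 8) and (7, 8)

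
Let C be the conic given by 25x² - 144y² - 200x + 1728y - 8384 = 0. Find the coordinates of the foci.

(-9, 6) and (17, 6)

Collect terms: 25(x² - 8x) -144(y² - 12y) = 8384
25(x - 4)² -144(y - 6)² = 8384 + 400 - 5184 = 3600
Dividing both sides by 3600: (x - 4)²/144 - (y - 6)²/25 = 1
Hyperbola, center (4, 6), transverse axis horizontal; a² = 144, b² = 25.
c² = a² + b² = 144 + 25 = 169, so c = 13.
Foci lie on the horizontal axis through the center: (h ± c, k).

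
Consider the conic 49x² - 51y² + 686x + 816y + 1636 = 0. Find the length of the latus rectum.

102/7

Rearranging, 49(x² + 14x) -51(y² - 16y) = -1636.
Complete the square in x and y: 49(x + 7)² -51(y - 8)² = -1636 + 2401 - 3264 = -2499
Divide by -2499: (y - 8)²/49 - (x + 7)²/51 = 1
Hyperbola, center (-7, 8), transverse axis vertical; a² = 49, b² = 51.
Latus rectum length = 2b²/a = 2·51/7 = 102/7.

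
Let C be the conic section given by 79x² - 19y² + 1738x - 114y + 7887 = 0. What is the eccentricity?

Collect terms: 79(x² + 22x) -19(y² + 6y) = -7887
Completing the square gives 79(x + 11)² -19(y + 3)² = -7887 + 9559 - 171 = 1501.
Dividing both sides by 1501: (x + 11)²/19 - (y + 3)²/79 = 1
Hyperbola, center (-11, -3), transverse axis horizontal; a² = 19, b² = 79.
c² = a² + b² = 98, so c = 7√2.
e = c/a = 7√2/√19 = 7√38/19.

e = 7√38/19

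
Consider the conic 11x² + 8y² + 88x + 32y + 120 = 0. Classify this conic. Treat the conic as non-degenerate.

ellipse

No xy term. Coefficients of x² and y² are A = 11, C = 8.
A and C have the same sign but A ≠ C ⇒ ellipse.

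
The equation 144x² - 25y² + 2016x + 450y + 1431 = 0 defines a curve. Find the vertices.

Rearranging, 144(x² + 14x) -25(y² - 18y) = -1431.
Complete the square in x and y: 144(x + 7)² -25(y - 9)² = -1431 + 7056 - 2025 = 3600
Divide through by 3600 to get (x + 7)²/25 - (y - 9)²/144 = 1.
Hyperbola, center (-7, 9), transverse axis horizontal; a² = 25, b² = 144.
a = 5. Vertices at (h ± a, k).

(-12, 9) and (-2, 9)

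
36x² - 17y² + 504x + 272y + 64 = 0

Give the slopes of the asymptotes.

6√17/17 and -6√17/17

Group the x- and y-terms: 36(x² + 14x) -17(y² - 16y) = -64
36(x + 7)² -17(y - 8)² = -64 + 1764 - 1088 = 612
Dividing both sides by 612: (x + 7)²/17 - (y - 8)²/36 = 1
Hyperbola, center (-7, 8), transverse axis horizontal; a² = 17, b² = 36.
For a horizontal hyperbola the asymptotes have slope ±b/a.
Here that is ±6/√17 = ±6√17/17.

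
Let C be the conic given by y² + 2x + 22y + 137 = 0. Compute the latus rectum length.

2

Only y is squared. Complete the square in y: (y + 11)² = -2(x + 8).
Vertex (-8, -11); 4p = -2 so p = -1/2. Opens left.
Latus rectum length = |4p| = 2.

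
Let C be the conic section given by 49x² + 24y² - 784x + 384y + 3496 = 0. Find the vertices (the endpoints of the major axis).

(8, -15) and (8, -1)

Rearranging, 49(x² - 16x) + 24(y² + 16y) = -3496.
Complete the square in x and y: 49(x - 8)² + 24(y + 8)² = -3496 + 3136 + 1536 = 1176
Divide by 1176: (x - 8)²/24 + (y + 8)²/49 = 1
Ellipse, center (8, -8), major axis vertical; a² = 49, b² = 24.
a = 7. Vertices at (h, k ± a).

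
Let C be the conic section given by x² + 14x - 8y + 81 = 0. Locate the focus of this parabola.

Only x is squared. Complete the square in x: (x + 7)² = 8(y - 4).
Vertex (-7, 4); 4p = 8 so p = 2. Opens up.
Focus is p units from the vertex along the axis: (h, k + p).

(-7, 6)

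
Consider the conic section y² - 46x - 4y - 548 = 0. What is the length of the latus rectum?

46

Only y is squared. Complete the square in y: (y - 2)² = 46(x + 12).
Vertex (-12, 2); 4p = 46 so p = 23/2. Opens right.
Latus rectum length = |4p| = 46.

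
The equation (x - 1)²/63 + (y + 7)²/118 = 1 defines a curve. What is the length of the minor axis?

6√7

Center (1, -7). The larger denominator 118 sits under the y-term, so the major axis is vertical; a² = 118, b² = 63.
b² = 63 so b = 3√7; the minor axis has length 2b = 6√7.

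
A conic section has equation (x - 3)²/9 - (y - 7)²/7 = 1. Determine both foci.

(-1, 7) and (7, 7)

Center (3, 7). The positive term is the x-term, so the transverse axis is horizontal; a² = 9, b² = 7.
c² = a² + b² = 9 + 7 = 16, so c = 4.
Foci lie on the horizontal axis through the center: (h ± c, k).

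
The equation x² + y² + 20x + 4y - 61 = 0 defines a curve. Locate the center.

(-10, -2)

(x² + 20x) + (y² + 4y) = 61
Completing the square gives (x + 10)² + (y + 2)² = 61 + 100 + 4 = 165.
So (x + 10)² + (y + 2)² = 165.
Circle centered at (-10, -2) with r² = 165.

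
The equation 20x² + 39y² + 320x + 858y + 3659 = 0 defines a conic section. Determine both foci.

(-8 - √57, -11) and (-8 + √57, -11)

Group: 20(x² + 16x) + 39(y² + 22y) = -3659
20(x + 8)² + 39(y + 11)² = -3659 + 1280 + 4719 = 2340
Divide by 2340: (x + 8)²/117 + (y + 11)²/60 = 1
Ellipse, center (-8, -11), major axis horizontal; a² = 117, b² = 60.
c² = a² - b² = 117 - 60 = 57, so c = √57.
Foci lie on the horizontal axis through the center: (h ± c, k).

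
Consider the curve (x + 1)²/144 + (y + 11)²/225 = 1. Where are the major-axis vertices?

Center (-1, -11). The larger denominator 225 sits under the y-term, so the major axis is vertical; a² = 225, b² = 144.
a = 15. Vertices at (h, k ± a).

(-1, -26) and (-1, 4)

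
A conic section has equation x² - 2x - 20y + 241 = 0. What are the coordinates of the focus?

Only x is squared. Complete the square in x: (x - 1)² = 20(y - 12).
Vertex (1, 12); 4p = 20 so p = 5. Opens up.
Focus is p units from the vertex along the axis: (h, k + p).

(1, 17)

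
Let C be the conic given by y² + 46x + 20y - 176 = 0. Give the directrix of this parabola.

x = 35/2

Only y is squared. Complete the square in y: (y + 10)² = -46(x - 6).
Vertex (6, -10); 4p = -46 so p = -23/2. Opens left.
Directrix is the vertical line x = h − p = 6 − (-23/2) = 35/2.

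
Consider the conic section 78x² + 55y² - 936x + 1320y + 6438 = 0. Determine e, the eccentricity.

Rearranging, 78(x² - 12x) + 55(y² + 24y) = -6438.
78(x - 6)² + 55(y + 12)² = -6438 + 2808 + 7920 = 4290
Divide by 4290: (x - 6)²/55 + (y + 12)²/78 = 1
Ellipse, center (6, -12), major axis vertical; a² = 78, b² = 55.
c² = a² - b² = 23, so c = √23.
e = c/a = √23/√78 = √1794/78.

e = √1794/78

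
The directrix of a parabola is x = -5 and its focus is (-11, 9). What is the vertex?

The vertex is the midpoint between the focus and the directrix along the axis of symmetry.
Axis is horizontal (directrix is vertical). Vertex x-coordinate = (-11 + (-5))/2 = -8; y-coordinate = 9.

(-8, 9)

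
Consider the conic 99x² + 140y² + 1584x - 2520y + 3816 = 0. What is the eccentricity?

e = √1435/70

99(x² + 16x) + 140(y² - 18y) = -3816
99(x + 8)² + 140(y - 9)² = -3816 + 6336 + 11340 = 13860
Divide by 13860: (x + 8)²/140 + (y - 9)²/99 = 1
Ellipse, center (-8, 9), major axis horizontal; a² = 140, b² = 99.
c² = a² - b² = 41, so c = √41.
e = c/a = √41/2√35 = √1435/70.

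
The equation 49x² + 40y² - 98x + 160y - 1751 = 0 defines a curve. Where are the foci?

(1, -5) and (1, 1)

Group the x- and y-terms: 49(x² - 2x) + 40(y² + 4y) = 1751
Complete the square in x and y: 49(x - 1)² + 40(y + 2)² = 1751 + 49 + 160 = 1960
Divide by 1960: (x - 1)²/40 + (y + 2)²/49 = 1
Ellipse, center (1, -2), major axis vertical; a² = 49, b² = 40.
c² = a² - b² = 49 - 40 = 9, so c = 3.
Foci lie on the vertical axis through the center: (h, k ± c).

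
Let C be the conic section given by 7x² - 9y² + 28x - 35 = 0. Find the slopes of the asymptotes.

Group the x- and y-terms: 7(x² + 4x) -9y² = 35
Completing the square gives 7(x + 2)² -9y² = 35 + 28 + 0 = 63.
Divide by 63: (x + 2)²/9 - y²/7 = 1
Hyperbola, center (-2, 0), transverse axis horizontal; a² = 9, b² = 7.
For a horizontal hyperbola the asymptotes have slope ±b/a.
Here that is ±√7/3.

√7/3 and -√7/3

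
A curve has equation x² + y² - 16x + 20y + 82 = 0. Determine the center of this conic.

(x² - 16x) + (y² + 20y) = -82
(x - 8)² + (y + 10)² = -82 + 64 + 100 = 82
So (x - 8)² + (y + 10)² = 82.
Circle centered at (8, -10) with r² = 82.

(8, -10)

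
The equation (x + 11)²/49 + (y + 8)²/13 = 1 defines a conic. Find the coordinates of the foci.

Center (-11, -8). The larger denominator 49 sits under the x-term, so the major axis is horizontal; a² = 49, b² = 13.
c² = a² - b² = 49 - 13 = 36, so c = 6.
Foci lie on the horizontal axis through the center: (h ± c, k).

(-17, -8) and (-5, -8)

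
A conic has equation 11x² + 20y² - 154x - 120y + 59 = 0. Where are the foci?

(7 - 3√3, 3) and (7 + 3√3, 3)

Collect terms: 11(x² - 14x) + 20(y² - 6y) = -59
Completing the square gives 11(x - 7)² + 20(y - 3)² = -59 + 539 + 180 = 660.
Divide through by 660 to get (x - 7)²/60 + (y - 3)²/33 = 1.
Ellipse, center (7, 3), major axis horizontal; a² = 60, b² = 33.
c² = a² - b² = 60 - 33 = 27, so c = 3√3.
Foci lie on the horizontal axis through the center: (h ± c, k).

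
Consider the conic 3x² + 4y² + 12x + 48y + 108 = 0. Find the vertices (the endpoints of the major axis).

(-6, -6) and (2, -6)

Group: 3(x² + 4x) + 4(y² + 12y) = -108
3(x + 2)² + 4(y + 6)² = -108 + 12 + 144 = 48
Divide through by 48 to get (x + 2)²/16 + (y + 6)²/12 = 1.
Ellipse, center (-2, -6), major axis horizontal; a² = 16, b² = 12.
a = 4. Vertices at (h ± a, k).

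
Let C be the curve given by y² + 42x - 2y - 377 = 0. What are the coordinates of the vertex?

(9, 1)

Only y is squared. Complete the square in y: (y - 1)² = -42(x - 9).
Vertex (9, 1); 4p = -42 so p = -21/2. Opens left.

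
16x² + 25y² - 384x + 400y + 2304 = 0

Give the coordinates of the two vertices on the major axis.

(2, -8) and (22, -8)

Group the x- and y-terms: 16(x² - 24x) + 25(y² + 16y) = -2304
16(x - 12)² + 25(y + 8)² = -2304 + 2304 + 1600 = 1600
Divide by 1600: (x - 12)²/100 + (y + 8)²/64 = 1
Ellipse, center (12, -8), major axis horizontal; a² = 100, b² = 64.
a = 10. Vertices at (h ± a, k).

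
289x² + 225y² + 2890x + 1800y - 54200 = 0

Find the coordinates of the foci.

Group the x- and y-terms: 289(x² + 10x) + 225(y² + 8y) = 54200
289(x + 5)² + 225(y + 4)² = 54200 + 7225 + 3600 = 65025
Divide by 65025: (x + 5)²/225 + (y + 4)²/289 = 1
Ellipse, center (-5, -4), major axis vertical; a² = 289, b² = 225.
c² = a² - b² = 289 - 225 = 64, so c = 8.
Foci lie on the vertical axis through the center: (h, k ± c).

(-5, -12) and (-5, 4)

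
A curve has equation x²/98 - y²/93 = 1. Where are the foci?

(0 - √191, 0) and (0 + √191, 0)

Center (0, 0). The positive term is the x-term, so the transverse axis is horizontal; a² = 98, b² = 93.
c² = a² + b² = 98 + 93 = 191, so c = √191.
Foci lie on the horizontal axis through the center: (h ± c, k).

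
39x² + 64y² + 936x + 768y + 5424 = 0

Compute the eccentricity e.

e = 5/8

Collect terms: 39(x² + 24x) + 64(y² + 12y) = -5424
Complete the square: 39(x + 12)² + 64(y + 6)² = -5424 + 5616 + 2304 = 2496
Dividing both sides by 2496: (x + 12)²/64 + (y + 6)²/39 = 1
Ellipse, center (-12, -6), major axis horizontal; a² = 64, b² = 39.
c² = a² - b² = 25, so c = 5.
e = c/a = 5/8.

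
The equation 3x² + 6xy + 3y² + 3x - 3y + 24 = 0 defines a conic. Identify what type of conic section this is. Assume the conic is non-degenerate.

parabola

A = 3, B = 6, C = 3.
Discriminant B² − 4AC = 6² − 4·3·3 = 0.
B² − 4AC = 0 ⇒ parabola.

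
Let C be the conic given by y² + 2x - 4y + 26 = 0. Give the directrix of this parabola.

x = -21/2

Only y is squared. Complete the square in y: (y - 2)² = -2(x + 11).
Vertex (-11, 2); 4p = -2 so p = -1/2. Opens left.
Directrix is the vertical line x = h − p = -11 − (-1/2) = -21/2.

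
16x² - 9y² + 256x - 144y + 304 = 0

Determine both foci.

Rearranging, 16(x² + 16x) -9(y² + 16y) = -304.
Complete the square in x and y: 16(x + 8)² -9(y + 8)² = -304 + 1024 - 576 = 144
Divide by 144: (x + 8)²/9 - (y + 8)²/16 = 1
Hyperbola, center (-8, -8), transverse axis horizontal; a² = 9, b² = 16.
c² = a² + b² = 9 + 16 = 25, so c = 5.
Foci lie on the horizontal axis through the center: (h ± c, k).

(-13, -8) and (-3, -8)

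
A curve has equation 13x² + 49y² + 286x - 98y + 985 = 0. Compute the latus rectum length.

26/7

Collect terms: 13(x² + 22x) + 49(y² - 2y) = -985
Complete the square in x and y: 13(x + 11)² + 49(y - 1)² = -985 + 1573 + 49 = 637
Dividing both sides by 637: (x + 11)²/49 + (y - 1)²/13 = 1
Ellipse, center (-11, 1), major axis horizontal; a² = 49, b² = 13.
Latus rectum length = 2b²/a = 2·13/7 = 26/7.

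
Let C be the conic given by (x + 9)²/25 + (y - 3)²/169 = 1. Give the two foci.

Center (-9, 3). The larger denominator 169 sits under the y-term, so the major axis is vertical; a² = 169, b² = 25.
c² = a² - b² = 169 - 25 = 144, so c = 12.
Foci lie on the vertical axis through the center: (h, k ± c).

(-9, -9) and (-9, 15)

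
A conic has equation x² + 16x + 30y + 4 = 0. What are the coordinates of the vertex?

Only x is squared. Complete the square in x: (x + 8)² = -30(y - 2).
Vertex (-8, 2); 4p = -30 so p = -15/2. Opens down.

(-8, 2)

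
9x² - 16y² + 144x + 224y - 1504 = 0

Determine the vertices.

Group: 9(x² + 16x) -16(y² - 14y) = 1504
Complete the square: 9(x + 8)² -16(y - 7)² = 1504 + 576 - 784 = 1296
Divide through by 1296 to get (x + 8)²/144 - (y - 7)²/81 = 1.
Hyperbola, center (-8, 7), transverse axis horizontal; a² = 144, b² = 81.
a = 12. Vertices at (h ± a, k).

(-20, 7) and (4, 7)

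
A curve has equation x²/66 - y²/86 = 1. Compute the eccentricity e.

e = 2√627/33

Center (0, 0). The positive term is the x-term, so the transverse axis is horizontal; a² = 66, b² = 86.
c² = a² + b² = 152, so c = 2√38.
e = c/a = 2√38/√66 = 2√627/33.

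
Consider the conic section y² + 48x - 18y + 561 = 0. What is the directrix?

Only y is squared. Complete the square in y: (y - 9)² = -48(x + 10).
Vertex (-10, 9); 4p = -48 so p = -12. Opens left.
Directrix is the vertical line x = h − p = -10 − (-12) = 2.

x = 2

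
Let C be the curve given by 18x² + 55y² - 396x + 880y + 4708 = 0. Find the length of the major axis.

Group the x- and y-terms: 18(x² - 22x) + 55(y² + 16y) = -4708
Complete the square in x and y: 18(x - 11)² + 55(y + 8)² = -4708 + 2178 + 3520 = 990
Dividing both sides by 990: (x - 11)²/55 + (y + 8)²/18 = 1
Ellipse, center (11, -8), major axis horizontal; a² = 55, b² = 18.
a² = 55 so a = √55; the major axis has length 2a = 2√55.

2√55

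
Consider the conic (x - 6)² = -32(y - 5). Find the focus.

Vertex (6, 5); 4p = -32 so p = -8. Opens down.
Focus is p units from the vertex along the axis: (h, k + p).

(6, -3)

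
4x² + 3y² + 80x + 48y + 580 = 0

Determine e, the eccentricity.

e = 1/2

Group the x- and y-terms: 4(x² + 20x) + 3(y² + 16y) = -580
Completing the square gives 4(x + 10)² + 3(y + 8)² = -580 + 400 + 192 = 12.
Divide by 12: (x + 10)²/3 + (y + 8)²/4 = 1
Ellipse, center (-10, -8), major axis vertical; a² = 4, b² = 3.
c² = a² - b² = 1, so c = 1.
e = c/a = 1/2.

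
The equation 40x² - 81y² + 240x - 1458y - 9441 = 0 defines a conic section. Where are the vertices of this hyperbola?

(-12, -9) and (6, -9)

Collect terms: 40(x² + 6x) -81(y² + 18y) = 9441
Complete the square: 40(x + 3)² -81(y + 9)² = 9441 + 360 - 6561 = 3240
Divide by 3240: (x + 3)²/81 - (y + 9)²/40 = 1
Hyperbola, center (-3, -9), transverse axis horizontal; a² = 81, b² = 40.
a = 9. Vertices at (h ± a, k).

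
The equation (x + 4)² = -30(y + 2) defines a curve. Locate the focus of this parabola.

Vertex (-4, -2); 4p = -30 so p = -15/2. Opens down.
Focus is p units from the vertex along the axis: (h, k + p).

(-4, -19/2)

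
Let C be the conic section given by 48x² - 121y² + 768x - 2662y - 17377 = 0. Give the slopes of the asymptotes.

Collect terms: 48(x² + 16x) -121(y² + 22y) = 17377
Complete the square in x and y: 48(x + 8)² -121(y + 11)² = 17377 + 3072 - 14641 = 5808
Dividing both sides by 5808: (x + 8)²/121 - (y + 11)²/48 = 1
Hyperbola, center (-8, -11), transverse axis horizontal; a² = 121, b² = 48.
For a horizontal hyperbola the asymptotes have slope ±b/a.
Here that is ±4√3/11.

4√3/11 and -4√3/11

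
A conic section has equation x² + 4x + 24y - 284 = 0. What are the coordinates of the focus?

Only x is squared. Complete the square in x: (x + 2)² = -24(y - 12).
Vertex (-2, 12); 4p = -24 so p = -6. Opens down.
Focus is p units from the vertex along the axis: (h, k + p).

(-2, 6)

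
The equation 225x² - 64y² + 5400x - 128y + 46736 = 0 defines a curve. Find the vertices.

Group the x- and y-terms: 225(x² + 24x) -64(y² + 2y) = -46736
Complete the square in x and y: 225(x + 12)² -64(y + 1)² = -46736 + 32400 - 64 = -14400
Divide through by -14400 to get (y + 1)²/225 - (x + 12)²/64 = 1.
Hyperbola, center (-12, -1), transverse axis vertical; a² = 225, b² = 64.
a = 15. Vertices at (h, k ± a).

(-12, -16) and (-12, 14)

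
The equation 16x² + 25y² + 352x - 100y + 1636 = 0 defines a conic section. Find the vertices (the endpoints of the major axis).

(-16, 2) and (-6, 2)

Rearranging, 16(x² + 22x) + 25(y² - 4y) = -1636.
Complete the square: 16(x + 11)² + 25(y - 2)² = -1636 + 1936 + 100 = 400
Dividing both sides by 400: (x + 11)²/25 + (y - 2)²/16 = 1
Ellipse, center (-11, 2), major axis horizontal; a² = 25, b² = 16.
a = 5. Vertices at (h ± a, k).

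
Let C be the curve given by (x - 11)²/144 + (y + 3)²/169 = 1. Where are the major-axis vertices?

(11, -16) and (11, 10)

Center (11, -3). The larger denominator 169 sits under the y-term, so the major axis is vertical; a² = 169, b² = 144.
a = 13. Vertices at (h, k ± a).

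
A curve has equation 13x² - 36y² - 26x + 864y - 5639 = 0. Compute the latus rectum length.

Rearranging, 13(x² - 2x) -36(y² - 24y) = 5639.
Complete the square: 13(x - 1)² -36(y - 12)² = 5639 + 13 - 5184 = 468
Divide through by 468 to get (x - 1)²/36 - (y - 12)²/13 = 1.
Hyperbola, center (1, 12), transverse axis horizontal; a² = 36, b² = 13.
Latus rectum length = 2b²/a = 2·13/6 = 13/3.

13/3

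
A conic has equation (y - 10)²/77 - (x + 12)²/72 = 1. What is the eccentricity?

Center (-12, 10). The positive term is the y-term, so the transverse axis is vertical; a² = 77, b² = 72.
c² = a² + b² = 149, so c = √149.
e = c/a = √149/√77 = √11473/77.

e = √11473/77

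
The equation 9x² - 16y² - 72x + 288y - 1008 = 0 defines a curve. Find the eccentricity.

Rearranging, 9(x² - 8x) -16(y² - 18y) = 1008.
Complete the square: 9(x - 4)² -16(y - 9)² = 1008 + 144 - 1296 = -144
Divide through by -144 to get (y - 9)²/9 - (x - 4)²/16 = 1.
Hyperbola, center (4, 9), transverse axis vertical; a² = 9, b² = 16.
c² = a² + b² = 25, so c = 5.
e = c/a = 5/3.

e = 5/3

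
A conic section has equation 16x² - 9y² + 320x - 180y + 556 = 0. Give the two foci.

Group the x- and y-terms: 16(x² + 20x) -9(y² + 20y) = -556
Completing the square gives 16(x + 10)² -9(y + 10)² = -556 + 1600 - 900 = 144.
Dividing both sides by 144: (x + 10)²/9 - (y + 10)²/16 = 1
Hyperbola, center (-10, -10), transverse axis horizontal; a² = 9, b² = 16.
c² = a² + b² = 9 + 16 = 25, so c = 5.
Foci lie on the horizontal axis through the center: (h ± c, k).

(-15, -10) and (-5, -10)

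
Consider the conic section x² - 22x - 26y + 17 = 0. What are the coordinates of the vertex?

(11, -4)

Only x is squared. Complete the square in x: (x - 11)² = 26(y + 4).
Vertex (11, -4); 4p = 26 so p = 13/2. Opens up.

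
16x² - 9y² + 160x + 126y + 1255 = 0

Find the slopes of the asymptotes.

4/3 and -4/3

16(x² + 10x) -9(y² - 14y) = -1255
Complete the square: 16(x + 5)² -9(y - 7)² = -1255 + 400 - 441 = -1296
Dividing both sides by -1296: (y - 7)²/144 - (x + 5)²/81 = 1
Hyperbola, center (-5, 7), transverse axis vertical; a² = 144, b² = 81.
For a vertical hyperbola the asymptotes have slope ±a/b.
Here that is ±12/9 = ±4/3.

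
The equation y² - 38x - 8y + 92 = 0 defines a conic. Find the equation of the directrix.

Only y is squared. Complete the square in y: (y - 4)² = 38(x - 2).
Vertex (2, 4); 4p = 38 so p = 19/2. Opens right.
Directrix is the vertical line x = h − p = 2 − (19/2) = -15/2.

x = -15/2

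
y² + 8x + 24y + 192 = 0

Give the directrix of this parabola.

x = -4

Only y is squared. Complete the square in y: (y + 12)² = -8(x + 6).
Vertex (-6, -12); 4p = -8 so p = -2. Opens left.
Directrix is the vertical line x = h − p = -6 − (-2) = -4.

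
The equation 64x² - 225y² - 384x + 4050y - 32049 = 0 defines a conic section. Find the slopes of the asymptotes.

Group: 64(x² - 6x) -225(y² - 18y) = 32049
Complete the square in x and y: 64(x - 3)² -225(y - 9)² = 32049 + 576 - 18225 = 14400
Divide by 14400: (x - 3)²/225 - (y - 9)²/64 = 1
Hyperbola, center (3, 9), transverse axis horizontal; a² = 225, b² = 64.
For a horizontal hyperbola the asymptotes have slope ±b/a.
Here that is ±8/15.

8/15 and -8/15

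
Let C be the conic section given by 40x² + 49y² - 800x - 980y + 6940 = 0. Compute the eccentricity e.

e = 3/7

Group: 40(x² - 20x) + 49(y² - 20y) = -6940
40(x - 10)² + 49(y - 10)² = -6940 + 4000 + 4900 = 1960
Divide through by 1960 to get (x - 10)²/49 + (y - 10)²/40 = 1.
Ellipse, center (10, 10), major axis horizontal; a² = 49, b² = 40.
c² = a² - b² = 9, so c = 3.
e = c/a = 3/7.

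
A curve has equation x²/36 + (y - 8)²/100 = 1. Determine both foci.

(0, 0) and (0, 16)

Center (0, 8). The larger denominator 100 sits under the y-term, so the major axis is vertical; a² = 100, b² = 36.
c² = a² - b² = 100 - 36 = 64, so c = 8.
Foci lie on the vertical axis through the center: (h, k ± c).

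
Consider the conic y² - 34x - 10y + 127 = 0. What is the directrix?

x = -11/2

Only y is squared. Complete the square in y: (y - 5)² = 34(x - 3).
Vertex (3, 5); 4p = 34 so p = 17/2. Opens right.
Directrix is the vertical line x = h − p = 3 − (17/2) = -11/2.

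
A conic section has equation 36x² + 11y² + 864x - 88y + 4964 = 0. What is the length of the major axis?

Collect terms: 36(x² + 24x) + 11(y² - 8y) = -4964
Complete the square: 36(x + 12)² + 11(y - 4)² = -4964 + 5184 + 176 = 396
Divide by 396: (x + 12)²/11 + (y - 4)²/36 = 1
Ellipse, center (-12, 4), major axis vertical; a² = 36, b² = 11.
a² = 36 so a = 6; the major axis has length 2a = 12.

12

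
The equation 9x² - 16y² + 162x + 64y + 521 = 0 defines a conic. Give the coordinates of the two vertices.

(-13, 2) and (-5, 2)

9(x² + 18x) -16(y² - 4y) = -521
Completing the square gives 9(x + 9)² -16(y - 2)² = -521 + 729 - 64 = 144.
Divide by 144: (x + 9)²/16 - (y - 2)²/9 = 1
Hyperbola, center (-9, 2), transverse axis horizontal; a² = 16, b² = 9.
a = 4. Vertices at (h ± a, k).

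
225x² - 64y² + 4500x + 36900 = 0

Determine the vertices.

Group: 225(x² + 20x) -64y² = -36900
Complete the square: 225(x + 10)² -64y² = -36900 + 22500 + 0 = -14400
Divide by -14400: y²/225 - (x + 10)²/64 = 1
Hyperbola, center (-10, 0), transverse axis vertical; a² = 225, b² = 64.
a = 15. Vertices at (h, k ± a).

(-10, -15) and (-10, 15)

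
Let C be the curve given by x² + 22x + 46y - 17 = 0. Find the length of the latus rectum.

Only x is squared. Complete the square in x: (x + 11)² = -46(y - 3).
Vertex (-11, 3); 4p = -46 so p = -23/2. Opens down.
Latus rectum length = |4p| = 46.

46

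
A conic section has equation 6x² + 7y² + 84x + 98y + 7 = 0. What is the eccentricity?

e = √7/7

Collect terms: 6(x² + 14x) + 7(y² + 14y) = -7
Complete the square: 6(x + 7)² + 7(y + 7)² = -7 + 294 + 343 = 630
Divide through by 630 to get (x + 7)²/105 + (y + 7)²/90 = 1.
Ellipse, center (-7, -7), major axis horizontal; a² = 105, b² = 90.
c² = a² - b² = 15, so c = √15.
e = c/a = √15/√105 = √7/7.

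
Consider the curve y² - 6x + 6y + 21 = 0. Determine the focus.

(7/2, -3)

Only y is squared. Complete the square in y: (y + 3)² = 6(x - 2).
Vertex (2, -3); 4p = 6 so p = 3/2. Opens right.
Focus is p units from the vertex along the axis: (h + p, k).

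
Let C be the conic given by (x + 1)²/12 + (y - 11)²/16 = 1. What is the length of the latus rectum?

Center (-1, 11). The larger denominator 16 sits under the y-term, so the major axis is vertical; a² = 16, b² = 12.
Latus rectum length = 2b²/a = 2·12/4 = 6.

6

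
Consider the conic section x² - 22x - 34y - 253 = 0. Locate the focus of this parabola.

(11, -5/2)

Only x is squared. Complete the square in x: (x - 11)² = 34(y + 11).
Vertex (11, -11); 4p = 34 so p = 17/2. Opens up.
Focus is p units from the vertex along the axis: (h, k + p).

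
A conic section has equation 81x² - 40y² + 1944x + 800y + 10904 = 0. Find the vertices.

Group the x- and y-terms: 81(x² + 24x) -40(y² - 20y) = -10904
Completing the square gives 81(x + 12)² -40(y - 10)² = -10904 + 11664 - 4000 = -3240.
Divide by -3240: (y - 10)²/81 - (x + 12)²/40 = 1
Hyperbola, center (-12, 10), transverse axis vertical; a² = 81, b² = 40.
a = 9. Vertices at (h, k ± a).

(-12, 1) and (-12, 19)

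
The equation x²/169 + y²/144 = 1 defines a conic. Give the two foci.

(-5, 0) and (5, 0)

Center (0, 0). The larger denominator 169 sits under the x-term, so the major axis is horizontal; a² = 169, b² = 144.
c² = a² - b² = 169 - 144 = 25, so c = 5.
Foci lie on the horizontal axis through the center: (h ± c, k).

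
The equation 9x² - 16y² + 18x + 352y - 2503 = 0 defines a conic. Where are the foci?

Rearranging, 9(x² + 2x) -16(y² - 22y) = 2503.
Completing the square gives 9(x + 1)² -16(y - 11)² = 2503 + 9 - 1936 = 576.
Divide by 576: (x + 1)²/64 - (y - 11)²/36 = 1
Hyperbola, center (-1, 11), transverse axis horizontal; a² = 64, b² = 36.
c² = a² + b² = 64 + 36 = 100, so c = 10.
Foci lie on the horizontal axis through the center: (h ± c, k).

(-11, 11) and (9, 11)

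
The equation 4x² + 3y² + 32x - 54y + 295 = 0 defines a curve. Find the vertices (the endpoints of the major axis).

Group: 4(x² + 8x) + 3(y² - 18y) = -295
Complete the square in x and y: 4(x + 4)² + 3(y - 9)² = -295 + 64 + 243 = 12
Dividing both sides by 12: (x + 4)²/3 + (y - 9)²/4 = 1
Ellipse, center (-4, 9), major axis vertical; a² = 4, b² = 3.
a = 2. Vertices at (h, k ± a).

(-4, 7) and (-4, 11)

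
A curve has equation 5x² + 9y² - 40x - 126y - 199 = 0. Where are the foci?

(-4, 7) and (12, 7)

Rearranging, 5(x² - 8x) + 9(y² - 14y) = 199.
Completing the square gives 5(x - 4)² + 9(y - 7)² = 199 + 80 + 441 = 720.
Divide through by 720 to get (x - 4)²/144 + (y - 7)²/80 = 1.
Ellipse, center (4, 7), major axis horizontal; a² = 144, b² = 80.
c² = a² - b² = 144 - 80 = 64, so c = 8.
Foci lie on the horizontal axis through the center: (h ± c, k).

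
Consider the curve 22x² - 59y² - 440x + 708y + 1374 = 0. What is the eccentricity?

e = 9√22/22

Group: 22(x² - 20x) -59(y² - 12y) = -1374
Complete the square in x and y: 22(x - 10)² -59(y - 6)² = -1374 + 2200 - 2124 = -1298
Divide by -1298: (y - 6)²/22 - (x - 10)²/59 = 1
Hyperbola, center (10, 6), transverse axis vertical; a² = 22, b² = 59.
c² = a² + b² = 81, so c = 9.
e = c/a = 9/√22 = 9√22/22.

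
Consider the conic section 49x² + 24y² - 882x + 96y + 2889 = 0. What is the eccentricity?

e = 5/7

Rearranging, 49(x² - 18x) + 24(y² + 4y) = -2889.
Complete the square: 49(x - 9)² + 24(y + 2)² = -2889 + 3969 + 96 = 1176
Divide by 1176: (x - 9)²/24 + (y + 2)²/49 = 1
Ellipse, center (9, -2), major axis vertical; a² = 49, b² = 24.
c² = a² - b² = 25, so c = 5.
e = c/a = 5/7.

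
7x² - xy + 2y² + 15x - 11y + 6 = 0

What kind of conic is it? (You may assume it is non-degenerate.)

ellipse

A = 7, B = -1, C = 2.
Discriminant B² − 4AC = (-1)² − 4·7·2 = -55.
B² − 4AC < 0 ⇒ ellipse.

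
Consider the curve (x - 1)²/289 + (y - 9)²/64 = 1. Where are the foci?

Center (1, 9). The larger denominator 289 sits under the x-term, so the major axis is horizontal; a² = 289, b² = 64.
c² = a² - b² = 289 - 64 = 225, so c = 15.
Foci lie on the horizontal axis through the center: (h ± c, k).

(-14, 9) and (16, 9)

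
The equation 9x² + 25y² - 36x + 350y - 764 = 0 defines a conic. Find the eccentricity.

e = 4/5

Group: 9(x² - 4x) + 25(y² + 14y) = 764
Completing the square gives 9(x - 2)² + 25(y + 7)² = 764 + 36 + 1225 = 2025.
Dividing both sides by 2025: (x - 2)²/225 + (y + 7)²/81 = 1
Ellipse, center (2, -7), major axis horizontal; a² = 225, b² = 81.
c² = a² - b² = 144, so c = 12.
e = c/a = 12/15 = 4/5.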